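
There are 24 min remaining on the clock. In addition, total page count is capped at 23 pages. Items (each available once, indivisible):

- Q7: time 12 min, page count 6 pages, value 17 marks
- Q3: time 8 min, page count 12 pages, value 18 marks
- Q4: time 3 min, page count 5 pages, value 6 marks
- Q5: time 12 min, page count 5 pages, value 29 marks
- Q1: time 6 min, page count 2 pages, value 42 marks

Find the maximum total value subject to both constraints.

Feasible sets respecting both limits:
- Q4+Q5+Q1: time 21, page count 12, value 77
- Q5+Q1: time 18, page count 7, value 71
- Q3+Q4+Q1: time 17, page count 19, value 66
Best: 77 marks.

77 marks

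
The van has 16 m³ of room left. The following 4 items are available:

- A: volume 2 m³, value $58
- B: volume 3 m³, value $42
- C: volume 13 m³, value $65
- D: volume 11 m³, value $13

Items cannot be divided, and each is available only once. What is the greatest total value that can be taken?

Check high-value combinations within 16 m³:
- A+C: volume 2+13=15, value 58+65=123
- A+B+D: volume 2+3+11=16, value 58+42+13=113
- B+C: volume 3+13=16, value 42+65=107
Best: $123.

$123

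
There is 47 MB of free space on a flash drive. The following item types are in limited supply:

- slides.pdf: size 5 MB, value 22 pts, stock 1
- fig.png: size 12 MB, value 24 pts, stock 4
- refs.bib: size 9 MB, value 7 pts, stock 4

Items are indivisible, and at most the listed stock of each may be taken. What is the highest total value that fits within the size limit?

Top feasible selections:
- 1×slides.pdf + 3×fig.png: size 41, value 94
- 1×slides.pdf + 2×fig.png + 2×refs.bib: size 47, value 84
Best: 94 pts.

94 pts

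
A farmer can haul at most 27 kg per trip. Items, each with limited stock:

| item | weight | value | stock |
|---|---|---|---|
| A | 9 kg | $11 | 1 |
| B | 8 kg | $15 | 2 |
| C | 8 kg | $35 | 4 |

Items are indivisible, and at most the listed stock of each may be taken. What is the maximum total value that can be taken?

$105

Top feasible selections:
- 3×C: weight 24, value 105
- 1×B + 2×C: weight 24, value 85
- 1×A + 2×C: weight 25, value 81
Best: $105.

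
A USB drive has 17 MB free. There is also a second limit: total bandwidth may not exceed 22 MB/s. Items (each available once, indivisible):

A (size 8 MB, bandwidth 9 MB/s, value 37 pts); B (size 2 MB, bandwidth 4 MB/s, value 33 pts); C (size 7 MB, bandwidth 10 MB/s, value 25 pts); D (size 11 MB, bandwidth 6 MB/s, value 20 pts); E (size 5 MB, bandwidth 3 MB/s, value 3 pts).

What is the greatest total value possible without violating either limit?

73 pts

Feasible sets respecting both limits:
- A+B+E: size 15, bandwidth 16, value 73
- A+B: size 10, bandwidth 13, value 70
- A+C: size 15, bandwidth 19, value 62
Best: 73 pts.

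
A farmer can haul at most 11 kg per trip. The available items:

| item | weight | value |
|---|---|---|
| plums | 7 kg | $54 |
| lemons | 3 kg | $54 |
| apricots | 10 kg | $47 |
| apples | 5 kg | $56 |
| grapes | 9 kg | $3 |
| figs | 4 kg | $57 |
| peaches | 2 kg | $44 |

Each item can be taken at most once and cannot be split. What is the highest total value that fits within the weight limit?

$157

Check high-value combinations within 11 kg:
- apples+figs+peaches: weight 5+4+2=11, value 56+57+44=157
- lemons+figs+peaches: weight 3+4+2=9, value 54+57+44=155
- lemons+apples+peaches: weight 3+5+2=10, value 54+56+44=154
- apples+figs: weight 5+4=9, value 56+57=113
- lemons+figs: weight 3+4=7, value 54+57=111
Best: $157.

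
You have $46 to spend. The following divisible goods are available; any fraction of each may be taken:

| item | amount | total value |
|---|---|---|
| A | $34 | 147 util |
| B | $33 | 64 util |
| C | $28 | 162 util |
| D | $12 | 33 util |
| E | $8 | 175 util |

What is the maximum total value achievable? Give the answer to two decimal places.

380.24

Take in order of value per unit:
- E (175/8 per unit): all 8 → value 175, running total 175.00
- C (162/28 per unit): all 28 → value 162, running total 337.00
- A (147/34 per unit): 10 of 34 → value 10×147/34 = 43.2353, running total 380.24
Total 380.24.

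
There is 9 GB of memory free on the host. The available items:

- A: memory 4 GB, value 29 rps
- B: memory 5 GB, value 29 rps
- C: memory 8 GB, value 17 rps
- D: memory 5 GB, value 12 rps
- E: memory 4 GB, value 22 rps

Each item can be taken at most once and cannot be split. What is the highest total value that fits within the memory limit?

58 rps

This is a 0/1 knapsack; check combinations near the capacity.
- A+B: memory 4+5=9, value 29+29=58
- A+E: memory 4+4=8, value 29+22=51
- B+E: memory 5+4=9, value 29+22=51
- A+D: memory 4+5=9, value 29+12=41
Best: 58 rps.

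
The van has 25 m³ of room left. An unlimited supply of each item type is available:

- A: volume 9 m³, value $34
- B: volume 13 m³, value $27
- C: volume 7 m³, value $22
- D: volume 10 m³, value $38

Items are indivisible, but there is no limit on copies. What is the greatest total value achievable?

Best value-per-unit is D at 38/10; filling with it alone gives 2×38 = 76.
Optimal mix: 2×A + 1×C → volume 25, value 90.

$90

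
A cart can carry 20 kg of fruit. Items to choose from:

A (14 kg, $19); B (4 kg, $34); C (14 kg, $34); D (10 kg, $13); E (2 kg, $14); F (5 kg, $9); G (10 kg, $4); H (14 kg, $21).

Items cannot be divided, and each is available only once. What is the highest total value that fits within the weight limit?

This is a 0/1 knapsack; check combinations near the capacity.
- B+C+E: weight 4+14+2=20, value 34+34+14=82
- B+E+H: weight 4+2+14=20, value 34+14+21=69
- B+C: weight 4+14=18, value 34+34=68
- A+B+E: weight 14+4+2=20, value 19+34+14=67
- B+D+E: weight 4+10+2=16, value 34+13+14=61
Best: $82.

$82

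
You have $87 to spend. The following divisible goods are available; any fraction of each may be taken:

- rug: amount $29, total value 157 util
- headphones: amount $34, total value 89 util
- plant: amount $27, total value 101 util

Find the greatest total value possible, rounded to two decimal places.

Take in order of value per unit:
- rug (157/29 per unit): all 29 → value 157, running total 157.00
- plant (101/27 per unit): all 27 → value 101, running total 258.00
- headphones (89/34 per unit): 31 of 34 → value 31×89/34 = 81.1471, running total 339.15
Total 339.15.

339.15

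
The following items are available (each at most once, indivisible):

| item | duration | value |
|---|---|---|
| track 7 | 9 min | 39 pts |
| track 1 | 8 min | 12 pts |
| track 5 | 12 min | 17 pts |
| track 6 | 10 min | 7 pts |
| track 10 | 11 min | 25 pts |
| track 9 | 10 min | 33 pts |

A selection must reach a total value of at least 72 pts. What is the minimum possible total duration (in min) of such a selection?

19

Subsets with value ≥ 72, sorted by total duration:
- track 7+track 9: duration 19, value 72
- track 7+track 1+track 9: duration 27, value 84
Minimum duration: 19 min.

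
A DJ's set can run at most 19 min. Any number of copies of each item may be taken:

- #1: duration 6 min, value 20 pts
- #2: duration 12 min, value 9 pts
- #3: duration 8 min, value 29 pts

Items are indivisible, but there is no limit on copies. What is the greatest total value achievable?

Best value-per-unit is #3 at 29/8; filling with it alone gives 2×29 = 58.
Optimal mix: 3×#1 → duration 18, value 60.

60 pts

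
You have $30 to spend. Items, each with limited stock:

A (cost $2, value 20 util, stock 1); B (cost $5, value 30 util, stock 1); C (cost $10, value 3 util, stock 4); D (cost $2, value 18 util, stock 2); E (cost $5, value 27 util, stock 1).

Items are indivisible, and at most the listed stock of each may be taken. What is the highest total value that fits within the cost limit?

116 util

Best selections within cost 30 and stock limits:
- 1×A + 1×B + 1×C + 2×D + 1×E: cost 26, value 116
- 1×A + 1×B + 2×D + 1×E: cost 16, value 113
Best: 116 util.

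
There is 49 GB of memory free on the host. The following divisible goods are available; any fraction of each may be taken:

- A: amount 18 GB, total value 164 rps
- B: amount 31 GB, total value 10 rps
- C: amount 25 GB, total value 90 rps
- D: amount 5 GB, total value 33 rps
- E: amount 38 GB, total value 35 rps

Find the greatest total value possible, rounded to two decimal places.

287.92

Take in order of value per unit:
- A (164/18 per unit): all 18 → value 164, running total 164.00
- D (33/5 per unit): all 5 → value 33, running total 197.00
- C (90/25 per unit): all 25 → value 90, running total 287.00
- E (35/38 per unit): 1 of 38 → value 1×35/38 = 0.9211, running total 287.92
Total 287.92.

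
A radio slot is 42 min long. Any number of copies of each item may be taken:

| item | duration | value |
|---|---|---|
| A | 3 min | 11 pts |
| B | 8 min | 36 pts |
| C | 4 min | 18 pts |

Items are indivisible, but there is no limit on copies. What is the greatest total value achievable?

Best value-per-unit is B at 36/8; filling with it alone gives 5×36 = 180.
Optimal mix: 2×A + 4×B + 1×C → duration 42, value 184.

184 pts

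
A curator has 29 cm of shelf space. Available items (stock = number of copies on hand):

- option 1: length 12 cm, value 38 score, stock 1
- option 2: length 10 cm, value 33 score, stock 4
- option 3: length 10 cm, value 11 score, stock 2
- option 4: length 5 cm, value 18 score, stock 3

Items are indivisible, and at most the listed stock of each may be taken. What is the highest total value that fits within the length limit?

Best selections within length 29 and stock limits:
- 1×option 1 + 3×option 4: length 27, value 92
- 1×option 1 + 1×option 2 + 1×option 4: length 27, value 89
- 1×option 2 + 3×option 4: length 25, value 87
Best: 92 score.

92 score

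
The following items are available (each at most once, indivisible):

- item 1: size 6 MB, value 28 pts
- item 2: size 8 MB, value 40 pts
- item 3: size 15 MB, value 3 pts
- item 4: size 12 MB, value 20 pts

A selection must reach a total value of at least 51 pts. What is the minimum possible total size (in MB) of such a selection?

Subsets with value ≥ 51, sorted by total size:
- item 1+item 2: size 14, value 68
- item 2+item 4: size 20, value 60
- item 1+item 2+item 4: size 26, value 88
Minimum size: 14 MB.

14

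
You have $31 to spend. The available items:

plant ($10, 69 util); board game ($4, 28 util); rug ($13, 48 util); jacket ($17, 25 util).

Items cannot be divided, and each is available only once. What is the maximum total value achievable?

145 util

Check high-value combinations within $31:
- plant+board game+rug: cost 10+4+13=27, value 69+28+48=145
- plant+board game+jacket: cost 10+4+17=31, value 69+28+25=122
- plant+rug: cost 10+13=23, value 69+48=117
- plant+board game: cost 10+4=14, value 69+28=97
- plant+jacket: cost 10+17=27, value 69+25=94
Best: 145 util.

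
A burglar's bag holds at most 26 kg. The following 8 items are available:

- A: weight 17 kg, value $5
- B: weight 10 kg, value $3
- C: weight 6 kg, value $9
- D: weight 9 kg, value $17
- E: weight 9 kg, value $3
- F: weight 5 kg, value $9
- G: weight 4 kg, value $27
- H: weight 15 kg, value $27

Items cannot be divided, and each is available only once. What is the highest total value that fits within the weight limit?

Check high-value combinations within 26 kg:
- F+G+H: weight 5+4+15=24, value 9+27+27=63
- C+G+H: weight 6+4+15=25, value 9+27+27=63
- C+D+F+G: weight 6+9+5+4=24, value 9+17+9+27=62
- G+H: weight 4+15=19, value 27+27=54
Best: $63.

$63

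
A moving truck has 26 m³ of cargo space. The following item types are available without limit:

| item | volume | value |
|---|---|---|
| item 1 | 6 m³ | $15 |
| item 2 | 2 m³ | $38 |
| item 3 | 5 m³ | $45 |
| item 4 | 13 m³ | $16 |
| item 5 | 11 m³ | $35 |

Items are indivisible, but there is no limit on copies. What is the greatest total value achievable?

$494

Best value-per-unit is item 2 at 38/2, and filling with it alone uses volume 13×2=26. No mix of the others beats 13×38 = 494.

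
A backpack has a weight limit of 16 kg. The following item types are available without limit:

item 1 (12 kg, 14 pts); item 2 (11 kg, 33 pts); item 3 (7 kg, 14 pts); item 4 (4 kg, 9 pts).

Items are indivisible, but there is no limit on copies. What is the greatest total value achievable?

42 pts

Best value-per-unit is item 2 at 33/11; filling with it alone gives 1×33 = 33.
Optimal mix: 1×item 2 + 1×item 4 → weight 15, value 42.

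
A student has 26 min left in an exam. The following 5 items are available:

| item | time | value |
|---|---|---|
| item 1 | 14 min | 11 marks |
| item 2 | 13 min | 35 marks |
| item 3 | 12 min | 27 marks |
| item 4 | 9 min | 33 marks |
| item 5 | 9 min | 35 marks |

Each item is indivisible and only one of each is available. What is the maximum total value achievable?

This is a 0/1 knapsack; check combinations near the capacity.
- item 2+item 5: time 13+9=22, value 35+35=70
- item 4+item 5: time 9+9=18, value 33+35=68
- item 2+item 4: time 13+9=22, value 35+33=68
- item 3+item 5: time 12+9=21, value 27+35=62
- item 2+item 3: time 13+12=25, value 35+27=62
Best: 70 marks.

70 marks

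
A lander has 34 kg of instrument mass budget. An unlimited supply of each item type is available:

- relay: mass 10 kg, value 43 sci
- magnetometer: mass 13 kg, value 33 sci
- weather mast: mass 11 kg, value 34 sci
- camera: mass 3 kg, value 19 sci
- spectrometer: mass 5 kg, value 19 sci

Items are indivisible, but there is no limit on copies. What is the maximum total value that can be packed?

Best value-per-unit is camera at 19/3, and filling with it alone uses mass 11×3=33. No mix of the others beats 11×19 = 209.

209 sci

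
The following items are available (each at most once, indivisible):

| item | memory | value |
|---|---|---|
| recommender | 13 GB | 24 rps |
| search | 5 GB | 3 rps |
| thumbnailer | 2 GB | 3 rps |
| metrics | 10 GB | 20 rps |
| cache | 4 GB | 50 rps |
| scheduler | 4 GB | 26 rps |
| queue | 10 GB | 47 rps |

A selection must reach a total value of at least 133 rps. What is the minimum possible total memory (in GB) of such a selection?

28

Subsets with value ≥ 133, sorted by total memory:
- metrics+cache+scheduler+queue: memory 28, value 143
- thumbnailer+metrics+cache+scheduler+queue: memory 30, value 146
Minimum memory: 28 GB.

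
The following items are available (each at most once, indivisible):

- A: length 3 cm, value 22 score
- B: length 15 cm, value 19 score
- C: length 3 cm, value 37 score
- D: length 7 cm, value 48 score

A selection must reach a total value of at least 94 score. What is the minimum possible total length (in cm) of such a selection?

13

Subsets with value ≥ 94, sorted by total length:
- A+C+D: length 13, value 107
- B+C+D: length 25, value 104
- A+B+C+D: length 28, value 126
Minimum length: 13 cm.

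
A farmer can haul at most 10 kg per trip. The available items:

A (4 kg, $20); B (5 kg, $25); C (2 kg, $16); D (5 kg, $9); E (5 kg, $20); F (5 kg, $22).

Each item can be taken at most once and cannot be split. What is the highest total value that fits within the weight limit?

$47

Check high-value combinations within 10 kg:
- B+F: weight 5+5=10, value 25+22=47
- A+B: weight 4+5=9, value 20+25=45
- B+E: weight 5+5=10, value 25+20=45
- A+F: weight 4+5=9, value 20+22=42
Best: $47.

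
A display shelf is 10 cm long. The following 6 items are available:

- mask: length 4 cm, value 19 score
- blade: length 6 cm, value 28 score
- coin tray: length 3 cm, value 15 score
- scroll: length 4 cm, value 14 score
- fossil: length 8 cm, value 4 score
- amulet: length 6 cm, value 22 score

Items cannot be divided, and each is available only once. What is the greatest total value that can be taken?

This is a 0/1 knapsack; check combinations near the capacity.
- mask+blade: length 4+6=10, value 19+28=47
- blade+coin tray: length 6+3=9, value 28+15=43
- blade+scroll: length 6+4=10, value 28+14=42
- mask+amulet: length 4+6=10, value 19+22=41
- coin tray+amulet: length 3+6=9, value 15+22=37
Best: 47 score.

47 score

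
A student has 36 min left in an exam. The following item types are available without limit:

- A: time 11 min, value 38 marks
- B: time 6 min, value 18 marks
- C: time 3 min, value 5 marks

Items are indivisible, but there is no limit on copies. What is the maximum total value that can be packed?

119 marks

Best value-per-unit is A at 38/11; filling with it alone gives 3×38 = 114.
Optimal mix: 3×A + 1×C → time 36, value 119.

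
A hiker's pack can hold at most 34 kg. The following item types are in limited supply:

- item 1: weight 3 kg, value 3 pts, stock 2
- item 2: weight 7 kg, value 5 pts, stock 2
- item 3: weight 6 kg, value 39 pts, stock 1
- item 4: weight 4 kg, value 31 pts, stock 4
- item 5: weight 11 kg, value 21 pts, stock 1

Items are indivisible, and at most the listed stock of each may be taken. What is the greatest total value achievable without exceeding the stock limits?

184 pts

Best selections within weight 34 and stock limits:
- 1×item 3 + 4×item 4 + 1×item 5: weight 33, value 184
- 1×item 1 + 1×item 2 + 1×item 3 + 4×item 4: weight 32, value 171
- 2×item 1 + 1×item 3 + 4×item 4: weight 28, value 169
Best: 184 pts.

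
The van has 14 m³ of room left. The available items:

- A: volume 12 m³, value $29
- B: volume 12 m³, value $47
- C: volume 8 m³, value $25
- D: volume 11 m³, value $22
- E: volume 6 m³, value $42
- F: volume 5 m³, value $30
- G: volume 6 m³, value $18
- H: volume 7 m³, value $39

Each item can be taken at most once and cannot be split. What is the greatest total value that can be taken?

This is a 0/1 knapsack; check combinations near the capacity.
- E+H: volume 6+7=13, value 42+39=81
- E+F: volume 6+5=11, value 42+30=72
- F+H: volume 5+7=12, value 30+39=69
- C+E: volume 8+6=14, value 25+42=67
- E+G: volume 6+6=12, value 42+18=60
Best: $81.

$81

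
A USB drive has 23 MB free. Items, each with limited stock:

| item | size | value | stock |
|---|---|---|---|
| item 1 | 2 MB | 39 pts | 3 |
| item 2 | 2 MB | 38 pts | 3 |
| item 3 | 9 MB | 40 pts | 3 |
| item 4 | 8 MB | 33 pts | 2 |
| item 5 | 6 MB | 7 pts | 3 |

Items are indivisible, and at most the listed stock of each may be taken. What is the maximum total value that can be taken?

Top feasible selections:
- 3×item 1 + 3×item 2 + 1×item 3: size 21, value 271
- 3×item 1 + 3×item 2 + 1×item 4: size 20, value 264
- 3×item 1 + 3×item 2 + 1×item 5: size 18, value 238
Best: 271 pts.

271 pts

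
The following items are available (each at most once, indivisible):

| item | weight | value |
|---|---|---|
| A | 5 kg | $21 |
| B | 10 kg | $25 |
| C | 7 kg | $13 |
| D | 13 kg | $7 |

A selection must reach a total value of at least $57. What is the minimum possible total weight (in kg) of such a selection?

22

Subsets with value ≥ 57, sorted by total weight:
- A+B+C: weight 22, value 59
- A+B+C+D: weight 35, value 66
Minimum weight: 22 kg.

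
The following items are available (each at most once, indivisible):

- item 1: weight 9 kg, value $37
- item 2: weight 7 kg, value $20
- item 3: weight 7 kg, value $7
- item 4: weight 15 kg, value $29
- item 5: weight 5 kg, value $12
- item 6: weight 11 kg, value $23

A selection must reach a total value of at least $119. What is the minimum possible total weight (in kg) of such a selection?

47

Subsets with value ≥ 119, sorted by total weight:
- item 1+item 2+item 4+item 5+item 6: weight 47, value 121
- item 1+item 2+item 3+item 4+item 5+item 6: weight 54, value 128
Minimum weight: 47 kg.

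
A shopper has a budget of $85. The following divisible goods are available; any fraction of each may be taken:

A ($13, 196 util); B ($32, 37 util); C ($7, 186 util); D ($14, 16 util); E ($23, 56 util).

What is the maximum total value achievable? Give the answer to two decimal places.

486.43

Take in order of value per unit:
- C (186/7 per unit): all 7 → value 186, running total 186.00
- A (196/13 per unit): all 13 → value 196, running total 382.00
- E (56/23 per unit): all 23 → value 56, running total 438.00
- B (37/32 per unit): all 32 → value 37, running total 475.00
- D (16/14 per unit): 10 of 14 → value 10×16/14 = 11.4286, running total 486.43
Total 486.43.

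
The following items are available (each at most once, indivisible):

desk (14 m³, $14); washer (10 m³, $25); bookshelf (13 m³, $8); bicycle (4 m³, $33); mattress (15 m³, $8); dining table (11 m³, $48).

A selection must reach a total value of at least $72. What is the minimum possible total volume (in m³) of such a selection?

Subsets with value ≥ 72, sorted by total volume:
- bicycle+dining table: volume 15, value 81
- washer+dining table: volume 21, value 73
- washer+bicycle+dining table: volume 25, value 106
- bookshelf+bicycle+dining table: volume 28, value 89
Minimum volume: 15 m³.

15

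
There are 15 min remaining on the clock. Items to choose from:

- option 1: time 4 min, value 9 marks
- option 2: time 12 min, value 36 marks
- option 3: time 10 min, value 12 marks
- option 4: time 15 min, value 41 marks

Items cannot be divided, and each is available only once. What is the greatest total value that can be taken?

41 marks

Check high-value combinations within 15 min:
- option 4: time 15, value 41
- option 2: time 12, value 36
- option 1+option 3: time 4+10=14, value 9+12=21
Best: 41 marks.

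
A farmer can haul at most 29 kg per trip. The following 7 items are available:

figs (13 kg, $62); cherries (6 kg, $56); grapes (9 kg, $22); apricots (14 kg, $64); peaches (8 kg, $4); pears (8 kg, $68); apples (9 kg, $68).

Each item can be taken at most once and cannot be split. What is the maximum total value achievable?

$192

This is a 0/1 knapsack; check combinations near the capacity.
- cherries+pears+apples: weight 6+8+9=23, value 56+68+68=192
- cherries+apricots+pears: weight 6+14+8=28, value 56+64+68=188
- cherries+apricots+apples: weight 6+14+9=29, value 56+64+68=188
- figs+cherries+pears: weight 13+6+8=27, value 62+56+68=186
Best: $192.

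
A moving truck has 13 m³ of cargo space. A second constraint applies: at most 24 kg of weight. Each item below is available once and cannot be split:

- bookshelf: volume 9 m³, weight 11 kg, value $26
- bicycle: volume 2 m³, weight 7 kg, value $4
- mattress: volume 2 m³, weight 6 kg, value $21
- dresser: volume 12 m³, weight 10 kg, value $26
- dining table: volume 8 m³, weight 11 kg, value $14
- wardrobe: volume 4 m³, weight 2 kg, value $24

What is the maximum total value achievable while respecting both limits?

Feasible sets respecting both limits:
- bookshelf+bicycle+mattress: volume 13, weight 24, value 51
- bookshelf+wardrobe: volume 13, weight 13, value 50
- bicycle+mattress+wardrobe: volume 8, weight 15, value 49
Best: $51.

$51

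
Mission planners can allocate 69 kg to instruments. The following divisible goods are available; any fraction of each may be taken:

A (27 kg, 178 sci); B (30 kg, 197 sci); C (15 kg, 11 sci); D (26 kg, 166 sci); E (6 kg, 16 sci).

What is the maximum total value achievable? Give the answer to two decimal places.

Take in order of value per unit:
- A (178/27 per unit): all 27 → value 178, running total 178.00
- B (197/30 per unit): all 30 → value 197, running total 375.00
- D (166/26 per unit): 12 of 26 → value 12×166/26 = 76.6154, running total 451.62
Total 451.62.

451.62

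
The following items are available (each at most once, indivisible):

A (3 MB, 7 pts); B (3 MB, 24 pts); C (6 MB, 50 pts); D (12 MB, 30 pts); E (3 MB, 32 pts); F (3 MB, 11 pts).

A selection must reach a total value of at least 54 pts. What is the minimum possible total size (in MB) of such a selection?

6

Subsets with value ≥ 54, sorted by total size:
- B+E: size 6, value 56
- C+E: size 9, value 82
- B+C: size 9, value 74
Minimum size: 6 MB.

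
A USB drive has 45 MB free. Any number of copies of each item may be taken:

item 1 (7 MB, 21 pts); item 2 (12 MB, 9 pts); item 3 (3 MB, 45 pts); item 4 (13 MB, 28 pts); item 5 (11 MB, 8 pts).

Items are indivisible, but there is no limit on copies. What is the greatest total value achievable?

Best value-per-unit is item 3 at 45/3, and filling with it alone uses size 15×3=45. No mix of the others beats 15×45 = 675.

675 pts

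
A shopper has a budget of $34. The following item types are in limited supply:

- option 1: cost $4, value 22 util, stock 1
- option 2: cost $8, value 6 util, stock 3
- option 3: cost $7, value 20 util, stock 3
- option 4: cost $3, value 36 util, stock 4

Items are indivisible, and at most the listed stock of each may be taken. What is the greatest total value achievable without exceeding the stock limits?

Top feasible selections:
- 1×option 1 + 2×option 3 + 4×option 4: cost 30, value 206
- 3×option 3 + 4×option 4: cost 33, value 204
Best: 206 util.

206 util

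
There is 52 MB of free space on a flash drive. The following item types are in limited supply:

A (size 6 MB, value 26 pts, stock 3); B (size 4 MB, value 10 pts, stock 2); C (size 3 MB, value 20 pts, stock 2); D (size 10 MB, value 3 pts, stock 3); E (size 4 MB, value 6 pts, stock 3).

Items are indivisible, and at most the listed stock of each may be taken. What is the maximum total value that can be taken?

Best selections within size 52 and stock limits:
- 3×A + 2×B + 2×C + 3×E: size 44, value 156
- 3×A + 2×B + 2×C + 1×D + 2×E: size 50, value 153
- 3×A + 2×B + 2×C + 2×E: size 40, value 150
- 3×A + 1×B + 2×C + 1×D + 3×E: size 50, value 149
Best: 156 pts.

156 pts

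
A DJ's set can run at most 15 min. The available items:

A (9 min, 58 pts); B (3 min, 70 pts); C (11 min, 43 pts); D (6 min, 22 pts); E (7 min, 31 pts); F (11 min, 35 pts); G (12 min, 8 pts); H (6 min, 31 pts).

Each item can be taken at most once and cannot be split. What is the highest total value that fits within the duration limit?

Check high-value combinations within 15 min:
- A+B: duration 9+3=12, value 58+70=128
- B+D+H: duration 3+6+6=15, value 70+22+31=123
- B+C: duration 3+11=14, value 70+43=113
- B+F: duration 3+11=14, value 70+35=105
Best: 128 pts.

128 pts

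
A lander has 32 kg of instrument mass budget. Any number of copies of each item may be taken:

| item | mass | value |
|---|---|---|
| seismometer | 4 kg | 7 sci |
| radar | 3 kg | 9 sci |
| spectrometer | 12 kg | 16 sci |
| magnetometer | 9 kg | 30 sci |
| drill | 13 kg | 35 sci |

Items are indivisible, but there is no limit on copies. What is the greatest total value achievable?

Best value-per-unit is magnetometer at 30/9; filling with it alone gives 3×30 = 90.
Optimal mix: 1×radar + 3×magnetometer → mass 30, value 99.

99 sci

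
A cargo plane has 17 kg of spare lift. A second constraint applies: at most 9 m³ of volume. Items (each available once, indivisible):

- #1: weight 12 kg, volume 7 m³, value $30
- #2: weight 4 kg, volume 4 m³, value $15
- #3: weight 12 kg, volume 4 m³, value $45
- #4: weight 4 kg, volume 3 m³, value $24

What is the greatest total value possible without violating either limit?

Feasible sets respecting both limits:
- #3+#4: weight 16, volume 7, value 69
- #2+#3: weight 16, volume 8, value 60
- #3: weight 12, volume 4, value 45
Best: $69.

$69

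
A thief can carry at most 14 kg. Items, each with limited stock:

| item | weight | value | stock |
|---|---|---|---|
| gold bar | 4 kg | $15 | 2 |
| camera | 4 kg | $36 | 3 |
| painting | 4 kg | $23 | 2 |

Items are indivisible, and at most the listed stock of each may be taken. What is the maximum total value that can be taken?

$108

Top feasible selections:
- 3×camera: weight 12, value 108
- 2×camera + 1×painting: weight 12, value 95
- 1×gold bar + 2×camera: weight 12, value 87
Best: $108.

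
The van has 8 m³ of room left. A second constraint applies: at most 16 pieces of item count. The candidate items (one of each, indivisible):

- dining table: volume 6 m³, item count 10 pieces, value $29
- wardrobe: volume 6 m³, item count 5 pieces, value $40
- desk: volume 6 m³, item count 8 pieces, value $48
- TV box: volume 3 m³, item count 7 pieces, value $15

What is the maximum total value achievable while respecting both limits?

Feasible sets respecting both limits:
- desk: volume 6, item count 8, value 48
- wardrobe: volume 6, item count 5, value 40
- dining table: volume 6, item count 10, value 29
Best: $48.

$48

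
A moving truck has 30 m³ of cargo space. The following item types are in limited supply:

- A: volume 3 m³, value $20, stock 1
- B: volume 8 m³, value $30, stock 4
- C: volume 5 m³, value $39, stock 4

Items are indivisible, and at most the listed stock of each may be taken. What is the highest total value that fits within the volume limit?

$186

Best selections within volume 30 and stock limits:
- 1×B + 4×C: volume 28, value 186
- 1×A + 4×C: volume 23, value 176
- 1×A + 1×B + 3×C: volume 26, value 167
Best: $186.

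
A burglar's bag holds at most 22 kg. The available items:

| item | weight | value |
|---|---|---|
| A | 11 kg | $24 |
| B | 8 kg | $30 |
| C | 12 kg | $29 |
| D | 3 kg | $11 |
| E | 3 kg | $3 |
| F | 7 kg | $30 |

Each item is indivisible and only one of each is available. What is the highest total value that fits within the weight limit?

Check high-value combinations within 22 kg:
- B+D+E+F: weight 8+3+3+7=21, value 30+11+3+30=74
- B+D+F: weight 8+3+7=18, value 30+11+30=71
- C+D+F: weight 12+3+7=22, value 29+11+30=70
- A+D+F: weight 11+3+7=21, value 24+11+30=65
- A+B+D: weight 11+8+3=22, value 24+30+11=65
Best: $74.

$74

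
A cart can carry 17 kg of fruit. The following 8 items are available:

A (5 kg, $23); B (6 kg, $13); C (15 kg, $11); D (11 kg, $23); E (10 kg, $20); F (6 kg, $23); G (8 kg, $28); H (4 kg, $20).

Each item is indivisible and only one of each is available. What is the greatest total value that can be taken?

Check high-value combinations within 17 kg:
- A+G+H: weight 5+8+4=17, value 23+28+20=71
- A+F+H: weight 5+6+4=15, value 23+23+20=66
- A+B+F: weight 5+6+6=17, value 23+13+23=59
- A+B+H: weight 5+6+4=15, value 23+13+20=56
- B+F+H: weight 6+6+4=16, value 13+23+20=56
Best: $71.

$71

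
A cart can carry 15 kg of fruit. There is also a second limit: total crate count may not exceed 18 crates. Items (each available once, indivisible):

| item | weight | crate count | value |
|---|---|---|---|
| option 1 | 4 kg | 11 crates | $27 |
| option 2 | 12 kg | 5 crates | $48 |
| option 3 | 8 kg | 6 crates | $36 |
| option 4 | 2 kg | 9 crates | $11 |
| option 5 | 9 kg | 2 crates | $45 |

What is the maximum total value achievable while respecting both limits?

Feasible sets respecting both limits:
- option 1+option 5: weight 13, crate count 13, value 72
- option 1+option 3: weight 12, crate count 17, value 63
- option 2+option 4: weight 14, crate count 14, value 59
- option 4+option 5: weight 11, crate count 11, value 56
Best: $72.

$72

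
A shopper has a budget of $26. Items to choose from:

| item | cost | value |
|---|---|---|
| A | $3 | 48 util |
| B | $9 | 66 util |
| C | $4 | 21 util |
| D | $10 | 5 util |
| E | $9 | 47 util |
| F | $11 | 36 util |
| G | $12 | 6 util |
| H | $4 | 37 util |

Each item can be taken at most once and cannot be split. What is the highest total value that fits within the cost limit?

198 util

Check high-value combinations within $26:
- A+B+E+H: cost 3+9+9+4=25, value 48+66+47+37=198
- A+B+C+E: cost 3+9+4+9=25, value 48+66+21+47=182
- A+B+C+H: cost 3+9+4+4=20, value 48+66+21+37=172
- B+C+E+H: cost 9+4+9+4=26, value 66+21+47+37=171
- A+B+E: cost 3+9+9=21, value 48+66+47=161
Best: 198 util.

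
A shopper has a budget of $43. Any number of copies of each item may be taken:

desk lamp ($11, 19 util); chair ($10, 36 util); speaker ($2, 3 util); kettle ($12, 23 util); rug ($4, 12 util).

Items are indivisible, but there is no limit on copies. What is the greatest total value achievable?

Best value-per-unit is chair at 36/10; filling with it alone gives 4×36 = 144.
Optimal mix: 4×chair + 1×speaker → cost 42, value 147.

147 util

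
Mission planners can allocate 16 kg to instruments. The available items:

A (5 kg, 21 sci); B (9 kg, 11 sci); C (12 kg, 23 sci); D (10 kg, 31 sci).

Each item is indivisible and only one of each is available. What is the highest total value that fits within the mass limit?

Check high-value combinations within 16 kg:
- A+D: mass 5+10=15, value 21+31=52
- A+B: mass 5+9=14, value 21+11=32
- D: mass 10, value 31
Best: 52 sci.

52 sci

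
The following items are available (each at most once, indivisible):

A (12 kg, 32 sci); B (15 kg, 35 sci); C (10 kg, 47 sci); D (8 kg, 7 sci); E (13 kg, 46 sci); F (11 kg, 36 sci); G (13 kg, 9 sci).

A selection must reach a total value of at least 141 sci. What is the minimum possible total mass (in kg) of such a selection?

46

Subsets with value ≥ 141, sorted by total mass:
- A+C+E+F: mass 46, value 161
- A+B+C+F: mass 48, value 150
- B+C+E+F: mass 49, value 164
- A+B+C+E: mass 50, value 160
Minimum mass: 46 kg.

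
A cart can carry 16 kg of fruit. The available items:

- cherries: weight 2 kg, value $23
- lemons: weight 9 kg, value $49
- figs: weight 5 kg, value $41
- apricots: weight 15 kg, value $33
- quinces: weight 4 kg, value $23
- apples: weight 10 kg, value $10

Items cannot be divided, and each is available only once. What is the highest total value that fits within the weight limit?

Check high-value combinations within 16 kg:
- cherries+lemons+figs: weight 2+9+5=16, value 23+49+41=113
- cherries+lemons+quinces: weight 2+9+4=15, value 23+49+23=95
- lemons+figs: weight 9+5=14, value 49+41=90
Best: $113.

$113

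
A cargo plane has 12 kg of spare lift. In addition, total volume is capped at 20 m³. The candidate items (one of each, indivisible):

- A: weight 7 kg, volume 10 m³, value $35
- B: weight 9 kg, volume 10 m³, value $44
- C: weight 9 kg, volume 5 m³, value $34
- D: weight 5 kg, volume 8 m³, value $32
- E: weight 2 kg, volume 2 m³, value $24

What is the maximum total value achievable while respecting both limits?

$68

Feasible sets respecting both limits:
- B+E: weight 11, volume 12, value 68
- A+D: weight 12, volume 18, value 67
- A+E: weight 9, volume 12, value 59
Best: $68.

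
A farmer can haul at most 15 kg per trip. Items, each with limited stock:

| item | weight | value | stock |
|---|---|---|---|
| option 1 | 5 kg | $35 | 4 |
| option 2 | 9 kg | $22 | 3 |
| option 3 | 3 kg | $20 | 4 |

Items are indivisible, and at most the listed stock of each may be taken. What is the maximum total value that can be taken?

Best selections within weight 15 and stock limits:
- 3×option 1: weight 15, value 105
- 1×option 1 + 3×option 3: weight 14, value 95
Best: $105.

$105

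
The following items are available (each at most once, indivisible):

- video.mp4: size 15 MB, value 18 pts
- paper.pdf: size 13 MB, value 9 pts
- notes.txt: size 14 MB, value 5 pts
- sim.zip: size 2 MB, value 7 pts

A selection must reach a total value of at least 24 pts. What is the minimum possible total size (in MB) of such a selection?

17

Subsets with value ≥ 24, sorted by total size:
- video.mp4+sim.zip: size 17, value 25
- video.mp4+paper.pdf: size 28, value 27
- video.mp4+paper.pdf+sim.zip: size 30, value 34
Minimum size: 17 MB.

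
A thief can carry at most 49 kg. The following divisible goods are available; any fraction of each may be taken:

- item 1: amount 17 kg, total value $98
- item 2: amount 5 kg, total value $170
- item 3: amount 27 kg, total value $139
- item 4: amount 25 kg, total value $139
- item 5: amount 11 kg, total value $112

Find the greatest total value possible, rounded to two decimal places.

468.96

Take in order of value per unit:
- item 2 (170/5 per unit): all 5 → value 170, running total 170.00
- item 5 (112/11 per unit): all 11 → value 112, running total 282.00
- item 1 (98/17 per unit): all 17 → value 98, running total 380.00
- item 4 (139/25 per unit): 16 of 25 → value 16×139/25 = 88.9600, running total 468.96
Total 468.96.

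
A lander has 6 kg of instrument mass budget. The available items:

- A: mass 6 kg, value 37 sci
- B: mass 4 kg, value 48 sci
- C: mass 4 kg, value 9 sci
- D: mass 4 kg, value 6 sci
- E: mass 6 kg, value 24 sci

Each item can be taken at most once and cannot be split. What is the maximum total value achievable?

48 sci

Check high-value combinations within 6 kg:
- B: mass 4, value 48
- A: mass 6, value 37
- E: mass 6, value 24
Best: 48 sci.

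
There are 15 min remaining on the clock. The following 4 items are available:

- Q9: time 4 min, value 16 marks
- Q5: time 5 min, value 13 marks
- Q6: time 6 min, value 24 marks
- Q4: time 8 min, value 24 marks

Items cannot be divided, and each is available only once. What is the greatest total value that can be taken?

53 marks

Check high-value combinations within 15 min:
- Q9+Q5+Q6: time 4+5+6=15, value 16+13+24=53
- Q6+Q4: time 6+8=14, value 24+24=48
- Q9+Q6: time 4+6=10, value 16+24=40
Best: 53 marks.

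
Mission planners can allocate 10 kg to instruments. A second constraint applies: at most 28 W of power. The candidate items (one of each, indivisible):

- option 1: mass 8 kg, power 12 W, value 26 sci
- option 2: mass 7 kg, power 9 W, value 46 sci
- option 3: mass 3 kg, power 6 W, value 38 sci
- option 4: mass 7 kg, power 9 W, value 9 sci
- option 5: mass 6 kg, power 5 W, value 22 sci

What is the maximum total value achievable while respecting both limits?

Feasible sets respecting both limits:
- option 2+option 3: mass 10, power 15, value 84
- option 3+option 5: mass 9, power 11, value 60
- option 3+option 4: mass 10, power 15, value 47
- option 2: mass 7, power 9, value 46
Best: 84 sci.

84 sci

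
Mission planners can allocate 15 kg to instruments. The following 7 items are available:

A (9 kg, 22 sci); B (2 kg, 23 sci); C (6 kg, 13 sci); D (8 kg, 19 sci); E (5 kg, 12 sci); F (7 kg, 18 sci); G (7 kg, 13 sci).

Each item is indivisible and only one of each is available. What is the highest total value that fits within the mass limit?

This is a 0/1 knapsack; check combinations near the capacity.
- B+D+E: mass 2+8+5=15, value 23+19+12=54
- B+C+F: mass 2+6+7=15, value 23+13+18=54
- B+E+F: mass 2+5+7=14, value 23+12+18=53
- B+C+G: mass 2+6+7=15, value 23+13+13=49
- B+C+E: mass 2+6+5=13, value 23+13+12=48
Best: 54 sci.

54 sci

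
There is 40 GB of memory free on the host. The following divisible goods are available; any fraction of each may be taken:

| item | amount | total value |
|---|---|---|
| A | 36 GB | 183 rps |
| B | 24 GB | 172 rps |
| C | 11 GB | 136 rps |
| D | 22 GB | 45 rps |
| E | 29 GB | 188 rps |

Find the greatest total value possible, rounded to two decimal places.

Take in order of value per unit:
- C (136/11 per unit): all 11 → value 136, running total 136.00
- B (172/24 per unit): all 24 → value 172, running total 308.00
- E (188/29 per unit): 5 of 29 → value 5×188/29 = 32.4138, running total 340.41
Total 340.41.

340.41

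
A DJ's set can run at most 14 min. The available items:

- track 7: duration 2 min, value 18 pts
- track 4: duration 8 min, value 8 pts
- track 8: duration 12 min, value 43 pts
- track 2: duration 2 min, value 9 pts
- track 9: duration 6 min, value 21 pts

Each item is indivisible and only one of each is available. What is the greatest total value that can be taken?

61 pts

Check high-value combinations within 14 min:
- track 7+track 8: duration 2+12=14, value 18+43=61
- track 8+track 2: duration 12+2=14, value 43+9=52
- track 7+track 2+track 9: duration 2+2+6=10, value 18+9+21=48
- track 8: duration 12, value 43
- track 7+track 9: duration 2+6=8, value 18+21=39
Best: 61 pts.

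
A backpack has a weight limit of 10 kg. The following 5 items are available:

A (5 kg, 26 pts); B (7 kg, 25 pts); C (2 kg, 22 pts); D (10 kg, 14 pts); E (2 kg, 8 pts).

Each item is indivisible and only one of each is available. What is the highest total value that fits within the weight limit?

56 pts

This is a 0/1 knapsack; check combinations near the capacity.
- A+C+E: weight 5+2+2=9, value 26+22+8=56
- A+C: weight 5+2=7, value 26+22=48
- B+C: weight 7+2=9, value 25+22=47
- A+E: weight 5+2=7, value 26+8=34
- B+E: weight 7+2=9, value 25+8=33
Best: 56 pts.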